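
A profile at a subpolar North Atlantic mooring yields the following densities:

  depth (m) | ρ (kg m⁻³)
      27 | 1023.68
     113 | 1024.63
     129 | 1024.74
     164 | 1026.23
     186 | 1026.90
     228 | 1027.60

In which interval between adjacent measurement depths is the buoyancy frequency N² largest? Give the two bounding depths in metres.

Compute the density gradient over each adjacent pair:
  27–113 m: Δρ/Δz = 0.95/86 = 0.011 kg m⁻⁴
  113–129 m: Δρ/Δz = 0.11/16 = 6.9 × 10⁻³ kg m⁻⁴
  129–164 m: Δρ/Δz = 1.49/35 = 0.043 kg m⁻⁴
  164–186 m: Δρ/Δz = 0.67/22 = 0.030 kg m⁻⁴
  186–228 m: Δρ/Δz = 0.70/42 = 0.017 kg m⁻⁴
The largest gradient is in the 129–164 m interval — the pycnocline.

129–164 m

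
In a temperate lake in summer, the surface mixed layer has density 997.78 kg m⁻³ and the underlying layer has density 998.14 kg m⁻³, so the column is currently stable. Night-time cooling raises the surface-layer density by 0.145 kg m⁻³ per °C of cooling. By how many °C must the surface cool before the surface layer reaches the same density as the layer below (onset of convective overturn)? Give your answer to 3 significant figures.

2.48 °C

Density deficit of the surface layer: 998.14 − 997.78 = 0.36 kg m⁻³.
Required change = 0.36 / 0.145 = 2.48 °C.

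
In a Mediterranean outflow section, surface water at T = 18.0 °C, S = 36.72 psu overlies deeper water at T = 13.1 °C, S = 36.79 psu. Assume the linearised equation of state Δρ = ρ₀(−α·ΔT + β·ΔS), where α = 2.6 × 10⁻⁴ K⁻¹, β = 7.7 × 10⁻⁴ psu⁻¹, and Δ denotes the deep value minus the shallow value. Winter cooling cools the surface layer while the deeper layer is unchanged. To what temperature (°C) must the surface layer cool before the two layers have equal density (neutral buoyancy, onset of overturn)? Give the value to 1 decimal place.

12.9 °C

Neutral buoyancy requires Δρ = 0, i.e. −α(T_deep − T_surf′) + β(S_deep − S_surf) = 0.
T_surf′ = T_deep − (β/α)·ΔS = 13.1 − (7.7 × 10⁻⁴/2.6 × 10⁻⁴)·(+0.07) = 12.893 °C.
Cooling required: 18.0 − (12.893) = 5.107 °C.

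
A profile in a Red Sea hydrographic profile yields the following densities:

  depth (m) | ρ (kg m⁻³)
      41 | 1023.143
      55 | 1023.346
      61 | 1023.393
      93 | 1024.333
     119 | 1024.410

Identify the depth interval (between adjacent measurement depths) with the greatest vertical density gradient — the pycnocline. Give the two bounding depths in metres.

61–93 m

Compute the density gradient over each adjacent pair:
  41–55 m: Δρ/Δz = 0.203/14 = 0.015 kg m⁻⁴
  55–61 m: Δρ/Δz = 0.047/6 = 7.8 × 10⁻³ kg m⁻⁴
  61–93 m: Δρ/Δz = 0.940/32 = 0.029 kg m⁻⁴
  93–119 m: Δρ/Δz = 0.077/26 = 3.0 × 10⁻³ kg m⁻⁴
The largest gradient is in the 61–93 m interval — the pycnocline.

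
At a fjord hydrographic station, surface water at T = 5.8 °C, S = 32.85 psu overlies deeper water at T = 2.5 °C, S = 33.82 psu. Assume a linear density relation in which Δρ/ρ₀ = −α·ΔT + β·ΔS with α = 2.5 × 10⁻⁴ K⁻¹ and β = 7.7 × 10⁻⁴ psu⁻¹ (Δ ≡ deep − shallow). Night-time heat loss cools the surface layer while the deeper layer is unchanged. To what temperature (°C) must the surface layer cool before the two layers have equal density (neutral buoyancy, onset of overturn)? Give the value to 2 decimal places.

Neutral buoyancy requires Δρ = 0, i.e. −α(T_deep − T_surf′) + β(S_deep − S_surf) = 0.
T_surf′ = T_deep − (β/α)·ΔS = 2.5 − (7.7 × 10⁻⁴/2.5 × 10⁻⁴)·(+0.97) = -0.4876 °C.
Cooling required: 5.8 − (-0.4876) = 6.2876 °C.

-0.49 °C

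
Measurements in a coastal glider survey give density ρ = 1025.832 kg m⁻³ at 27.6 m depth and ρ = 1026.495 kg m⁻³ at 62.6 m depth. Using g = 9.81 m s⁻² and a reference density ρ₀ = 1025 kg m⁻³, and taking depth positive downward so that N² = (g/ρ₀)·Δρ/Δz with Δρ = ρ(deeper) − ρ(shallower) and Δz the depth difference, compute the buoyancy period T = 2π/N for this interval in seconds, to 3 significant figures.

467 s

Δρ = 1026.495 − 1025.832 = 0.663 kg m⁻³ over Δz = 62.6 − 27.6 = 35 m.
N² = (9.81/1025) × (0.663/35) = 1.8130 × 10⁻⁴ s⁻².
N = √(1.8130 × 10⁻⁴) = 0.013465 rad s⁻¹, so T = 2π/N = 466.63 s ≈ 467 s.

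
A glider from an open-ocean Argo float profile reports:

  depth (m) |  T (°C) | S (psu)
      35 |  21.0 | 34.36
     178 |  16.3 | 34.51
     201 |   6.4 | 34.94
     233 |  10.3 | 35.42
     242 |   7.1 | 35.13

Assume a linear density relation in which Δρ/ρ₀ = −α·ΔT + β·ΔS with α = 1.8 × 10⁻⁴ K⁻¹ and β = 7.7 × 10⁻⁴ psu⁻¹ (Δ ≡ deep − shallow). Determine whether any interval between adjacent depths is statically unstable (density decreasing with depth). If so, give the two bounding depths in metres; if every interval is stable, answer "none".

Evaluate Δρ/ρ₀ = −αΔT + βΔS across each adjacent pair:
  35–178 m: −αΔT+βΔS = −(1.8 × 10⁻⁴)(-4.7)+(7.7 × 10⁻⁴)(+0.15) = 9.6 × 10⁻⁴ → stable
  178–201 m: −αΔT+βΔS = −(1.8 × 10⁻⁴)(-9.9)+(7.7 × 10⁻⁴)(+0.43) = 2.1 × 10⁻³ → stable
  201–233 m: −αΔT+βΔS = −(1.8 × 10⁻⁴)(+3.9)+(7.7 × 10⁻⁴)(+0.48) = -3.3 × 10⁻⁴ → UNSTABLE
  233–242 m: −αΔT+βΔS = −(1.8 × 10⁻⁴)(-3.2)+(7.7 × 10⁻⁴)(-0.29) = 3.5 × 10⁻⁴ → stable
The 201–233 m interval has Δρ < 0: lighter water underlies denser water.

201–233 m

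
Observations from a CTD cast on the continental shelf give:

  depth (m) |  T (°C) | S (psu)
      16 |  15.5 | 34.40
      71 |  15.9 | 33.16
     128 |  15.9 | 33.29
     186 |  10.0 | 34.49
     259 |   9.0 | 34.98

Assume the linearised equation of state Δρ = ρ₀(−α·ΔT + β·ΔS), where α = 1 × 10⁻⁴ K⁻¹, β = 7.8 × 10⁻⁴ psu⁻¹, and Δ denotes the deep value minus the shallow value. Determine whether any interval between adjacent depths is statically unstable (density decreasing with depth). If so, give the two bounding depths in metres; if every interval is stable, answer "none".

16–71 m

Evaluate Δρ/ρ₀ = −αΔT + βΔS across each adjacent pair:
  16–71 m: −αΔT+βΔS = −(1 × 10⁻⁴)(+0.4)+(7.8 × 10⁻⁴)(-1.24) = -1.0 × 10⁻³ → UNSTABLE
  71–128 m: −αΔT+βΔS = −(1 × 10⁻⁴)(+0.0)+(7.8 × 10⁻⁴)(+0.13) = 1.0 × 10⁻⁴ → stable
  128–186 m: −αΔT+βΔS = −(1 × 10⁻⁴)(-5.9)+(7.8 × 10⁻⁴)(+1.20) = 1.5 × 10⁻³ → stable
  186–259 m: −αΔT+βΔS = −(1 × 10⁻⁴)(-1.0)+(7.8 × 10⁻⁴)(+0.49) = 4.8 × 10⁻⁴ → stable
The 16–71 m interval has Δρ < 0: lighter water underlies denser water.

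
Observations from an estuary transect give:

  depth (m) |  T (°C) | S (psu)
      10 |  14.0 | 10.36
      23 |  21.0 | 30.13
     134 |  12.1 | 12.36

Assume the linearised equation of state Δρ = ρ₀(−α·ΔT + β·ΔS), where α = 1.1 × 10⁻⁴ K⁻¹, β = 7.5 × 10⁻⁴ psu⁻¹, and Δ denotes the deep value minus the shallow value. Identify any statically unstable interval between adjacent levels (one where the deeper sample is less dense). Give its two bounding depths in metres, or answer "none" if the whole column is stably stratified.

Evaluate Δρ/ρ₀ = −αΔT + βΔS across each adjacent pair:
  10–23 m: −αΔT+βΔS = −(1.1 × 10⁻⁴)(+7.0)+(7.5 × 10⁻⁴)(+19.77) = 0.014 → stable
  23–134 m: −αΔT+βΔS = −(1.1 × 10⁻⁴)(-8.9)+(7.5 × 10⁻⁴)(-17.77) = -0.012 → UNSTABLE
The 23–134 m interval has Δρ < 0: lighter water underlies denser water.

23–134 m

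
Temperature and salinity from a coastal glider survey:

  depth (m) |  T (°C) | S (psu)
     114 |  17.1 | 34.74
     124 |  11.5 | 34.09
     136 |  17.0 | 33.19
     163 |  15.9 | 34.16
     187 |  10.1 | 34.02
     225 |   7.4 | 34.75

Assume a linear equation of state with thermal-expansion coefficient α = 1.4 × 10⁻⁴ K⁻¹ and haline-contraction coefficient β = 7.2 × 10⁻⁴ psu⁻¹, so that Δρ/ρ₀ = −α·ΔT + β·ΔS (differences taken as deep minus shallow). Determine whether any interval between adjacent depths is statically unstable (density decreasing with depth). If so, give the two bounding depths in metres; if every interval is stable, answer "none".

Evaluate Δρ/ρ₀ = −αΔT + βΔS across each adjacent pair:
  114–124 m: −αΔT+βΔS = −(1.4 × 10⁻⁴)(-5.6)+(7.2 × 10⁻⁴)(-0.65) = 3.2 × 10⁻⁴ → stable
  124–136 m: −αΔT+βΔS = −(1.4 × 10⁻⁴)(+5.5)+(7.2 × 10⁻⁴)(-0.90) = -1.4 × 10⁻³ → UNSTABLE
  136–163 m: −αΔT+βΔS = −(1.4 × 10⁻⁴)(-1.1)+(7.2 × 10⁻⁴)(+0.97) = 8.5 × 10⁻⁴ → stable
  163–187 m: −αΔT+βΔS = −(1.4 × 10⁻⁴)(-5.8)+(7.2 × 10⁻⁴)(-0.14) = 7.1 × 10⁻⁴ → stable
  187–225 m: −αΔT+βΔS = −(1.4 × 10⁻⁴)(-2.7)+(7.2 × 10⁻⁴)(+0.73) = 9.0 × 10⁻⁴ → stable
The 124–136 m interval has Δρ < 0: lighter water underlies denser water.

124–136 m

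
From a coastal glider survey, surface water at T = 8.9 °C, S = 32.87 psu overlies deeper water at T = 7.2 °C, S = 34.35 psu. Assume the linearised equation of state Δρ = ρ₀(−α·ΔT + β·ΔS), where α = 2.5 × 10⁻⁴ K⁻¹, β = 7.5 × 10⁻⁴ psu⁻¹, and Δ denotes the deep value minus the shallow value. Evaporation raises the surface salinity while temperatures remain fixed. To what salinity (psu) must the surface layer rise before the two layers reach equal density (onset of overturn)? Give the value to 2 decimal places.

Neutral buoyancy requires −α(T_deep − T_surf) + β(S_deep − S_surf′) = 0.
S_surf′ = S_deep − (α/β)·ΔT = 34.35 − (2.5 × 10⁻⁴/7.5 × 10⁻⁴)·(-1.7) = 34.9167 psu.
Increase required: 34.9167 − 32.87 = 2.0467 psu.

34.92 psu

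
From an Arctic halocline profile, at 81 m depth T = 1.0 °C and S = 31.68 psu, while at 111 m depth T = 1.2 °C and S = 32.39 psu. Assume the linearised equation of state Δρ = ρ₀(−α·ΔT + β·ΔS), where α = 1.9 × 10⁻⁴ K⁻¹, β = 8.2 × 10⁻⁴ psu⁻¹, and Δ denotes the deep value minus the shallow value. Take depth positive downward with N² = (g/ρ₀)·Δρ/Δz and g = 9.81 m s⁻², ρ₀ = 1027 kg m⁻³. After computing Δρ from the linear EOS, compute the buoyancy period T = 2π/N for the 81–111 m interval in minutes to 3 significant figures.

ΔT = +0.2 K, ΔS = +0.71 psu (deep − shallow).
Δρ/ρ₀ = −αΔT + βΔS = -3.80 × 10⁻⁵ + 5.822 × 10⁻⁴ = 5.442 × 10⁻⁴, so Δρ ≈ 0.5589 kg m⁻³.
N² = (g/ρ₀)·Δρ/Δz = g·(Δρ/ρ₀)/Δz = 9.81 × 5.442 × 10⁻⁴ / 30 = 1.7795 × 10⁻⁴ s⁻².
N = √(1.7795 × 10⁻⁴) = 0.013340 rad s⁻¹ → T = 2π/N = 471.00 s = 7.8500 min ≈ 7.85 min.

7.85 min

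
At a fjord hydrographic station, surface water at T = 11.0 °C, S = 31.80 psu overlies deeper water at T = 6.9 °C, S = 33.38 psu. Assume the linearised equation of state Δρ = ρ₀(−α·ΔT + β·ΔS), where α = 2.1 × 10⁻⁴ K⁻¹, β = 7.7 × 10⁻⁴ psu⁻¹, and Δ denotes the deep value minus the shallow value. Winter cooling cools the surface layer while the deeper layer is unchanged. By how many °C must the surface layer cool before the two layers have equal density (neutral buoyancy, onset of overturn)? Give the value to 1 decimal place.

9.9 °C

Neutral buoyancy requires Δρ = 0, i.e. −α(T_deep − T_surf′) + β(S_deep − S_surf) = 0.
T_surf′ = T_deep − (β/α)·ΔS = 6.9 − (7.7 × 10⁻⁴/2.1 × 10⁻⁴)·(+1.58) = 1.107 °C.
Cooling required: 11.0 − (1.107) = 9.893 °C.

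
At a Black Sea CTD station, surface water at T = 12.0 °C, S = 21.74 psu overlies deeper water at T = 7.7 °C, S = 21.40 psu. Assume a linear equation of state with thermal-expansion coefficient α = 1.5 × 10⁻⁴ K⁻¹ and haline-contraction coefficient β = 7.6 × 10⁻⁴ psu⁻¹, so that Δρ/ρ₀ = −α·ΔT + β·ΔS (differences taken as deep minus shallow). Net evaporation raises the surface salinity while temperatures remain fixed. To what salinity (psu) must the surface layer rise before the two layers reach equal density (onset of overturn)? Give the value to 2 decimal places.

Neutral buoyancy requires −α(T_deep − T_surf) + β(S_deep − S_surf′) = 0.
S_surf′ = S_deep − (α/β)·ΔT = 21.40 − (1.5 × 10⁻⁴/7.6 × 10⁻⁴)·(-4.3) = 22.2487 psu.
Increase required: 22.2487 − 21.74 = 0.5087 psu.

22.25 psu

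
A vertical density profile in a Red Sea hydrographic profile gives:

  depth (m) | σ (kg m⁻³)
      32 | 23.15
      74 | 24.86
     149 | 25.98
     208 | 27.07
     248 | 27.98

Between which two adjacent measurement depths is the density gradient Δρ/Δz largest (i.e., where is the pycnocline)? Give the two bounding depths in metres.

32–74 m

Compute the density gradient over each adjacent pair:
  32–74 m: Δρ/Δz = 1.71/42 = 0.041 kg m⁻⁴
  74–149 m: Δρ/Δz = 1.12/75 = 0.015 kg m⁻⁴
  149–208 m: Δρ/Δz = 1.09/59 = 0.018 kg m⁻⁴
  208–248 m: Δρ/Δz = 0.91/40 = 0.023 kg m⁻⁴
The largest gradient is in the 32–74 m interval — the pycnocline.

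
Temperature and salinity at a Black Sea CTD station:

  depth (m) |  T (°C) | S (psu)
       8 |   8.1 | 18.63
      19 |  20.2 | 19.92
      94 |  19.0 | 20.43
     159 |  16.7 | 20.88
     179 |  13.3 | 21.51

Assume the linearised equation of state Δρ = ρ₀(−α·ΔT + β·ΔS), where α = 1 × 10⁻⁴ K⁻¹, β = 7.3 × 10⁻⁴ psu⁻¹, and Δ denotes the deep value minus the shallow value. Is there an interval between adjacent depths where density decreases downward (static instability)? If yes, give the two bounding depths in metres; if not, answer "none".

8–19 m

Evaluate Δρ/ρ₀ = −αΔT + βΔS across each adjacent pair:
  8–19 m: −αΔT+βΔS = −(1 × 10⁻⁴)(+12.1)+(7.3 × 10⁻⁴)(+1.29) = -2.7 × 10⁻⁴ → UNSTABLE
  19–94 m: −αΔT+βΔS = −(1 × 10⁻⁴)(-1.2)+(7.3 × 10⁻⁴)(+0.51) = 4.9 × 10⁻⁴ → stable
  94–159 m: −αΔT+βΔS = −(1 × 10⁻⁴)(-2.3)+(7.3 × 10⁻⁴)(+0.45) = 5.6 × 10⁻⁴ → stable
  159–179 m: −αΔT+βΔS = −(1 × 10⁻⁴)(-3.4)+(7.3 × 10⁻⁴)(+0.63) = 8.0 × 10⁻⁴ → stable
The 8–19 m interval has Δρ < 0: lighter water underlies denser water.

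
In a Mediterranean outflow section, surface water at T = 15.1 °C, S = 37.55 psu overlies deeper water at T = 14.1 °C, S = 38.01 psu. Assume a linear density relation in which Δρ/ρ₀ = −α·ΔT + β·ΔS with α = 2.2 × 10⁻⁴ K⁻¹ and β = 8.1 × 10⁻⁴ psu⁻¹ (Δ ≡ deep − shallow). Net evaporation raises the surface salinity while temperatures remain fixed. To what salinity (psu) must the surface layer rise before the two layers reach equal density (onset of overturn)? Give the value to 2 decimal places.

Neutral buoyancy requires −α(T_deep − T_surf) + β(S_deep − S_surf′) = 0.
S_surf′ = S_deep − (α/β)·ΔT = 38.01 − (2.2 × 10⁻⁴/8.1 × 10⁻⁴)·(-1.0) = 38.2816 psu.
Increase required: 38.2816 − 37.55 = 0.7316 psu.

38.28 psu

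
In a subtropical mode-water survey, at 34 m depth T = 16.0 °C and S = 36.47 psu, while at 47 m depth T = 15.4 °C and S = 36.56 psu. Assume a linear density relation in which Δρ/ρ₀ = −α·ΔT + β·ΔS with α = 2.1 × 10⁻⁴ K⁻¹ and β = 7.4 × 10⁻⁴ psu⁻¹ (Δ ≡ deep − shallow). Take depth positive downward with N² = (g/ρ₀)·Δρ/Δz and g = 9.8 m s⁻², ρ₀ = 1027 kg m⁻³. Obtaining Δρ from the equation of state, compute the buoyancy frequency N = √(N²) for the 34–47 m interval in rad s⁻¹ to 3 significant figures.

0.0120 rad s⁻¹

ΔT = -0.6 K, ΔS = +0.09 psu (deep − shallow).
Δρ/ρ₀ = −αΔT + βΔS = 1.26 × 10⁻⁴ + 6.66 × 10⁻⁵ = 1.926 × 10⁻⁴, so Δρ ≈ 0.1978 kg m⁻³.
N² = (g/ρ₀)·Δρ/Δz = g·(Δρ/ρ₀)/Δz = 9.8 × 1.926 × 10⁻⁴ / 13 = 1.4519 × 10⁻⁴ s⁻².
N = √(1.4519 × 10⁻⁴) = 0.012049 rad s⁻¹ ≈ 0.0120 rad s⁻¹.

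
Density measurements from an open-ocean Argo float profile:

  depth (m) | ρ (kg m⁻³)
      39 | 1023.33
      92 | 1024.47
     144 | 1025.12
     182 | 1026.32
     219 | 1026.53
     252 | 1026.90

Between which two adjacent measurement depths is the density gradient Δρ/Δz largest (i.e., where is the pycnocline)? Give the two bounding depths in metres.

Compute the density gradient over each adjacent pair:
  39–92 m: Δρ/Δz = 1.14/53 = 0.022 kg m⁻⁴
  92–144 m: Δρ/Δz = 0.65/52 = 0.013 kg m⁻⁴
  144–182 m: Δρ/Δz = 1.20/38 = 0.032 kg m⁻⁴
  182–219 m: Δρ/Δz = 0.21/37 = 5.7 × 10⁻³ kg m⁻⁴
  219–252 m: Δρ/Δz = 0.37/33 = 0.011 kg m⁻⁴
The largest gradient is in the 144–182 m interval — the pycnocline.

144–182 m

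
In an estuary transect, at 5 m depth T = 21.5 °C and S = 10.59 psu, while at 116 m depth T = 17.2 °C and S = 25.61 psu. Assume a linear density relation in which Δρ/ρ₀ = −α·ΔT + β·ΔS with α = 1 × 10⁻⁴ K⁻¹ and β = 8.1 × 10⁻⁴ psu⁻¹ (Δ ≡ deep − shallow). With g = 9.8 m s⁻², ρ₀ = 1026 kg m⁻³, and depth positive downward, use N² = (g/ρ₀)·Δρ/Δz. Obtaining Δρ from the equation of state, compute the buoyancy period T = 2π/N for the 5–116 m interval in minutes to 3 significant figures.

ΔT = -4.3 K, ΔS = +15.02 psu (deep − shallow).
Δρ/ρ₀ = −αΔT + βΔS = 4.30 × 10⁻⁴ + 0.0121662 = 0.0125962, so Δρ ≈ 12.92 kg m⁻³.
N² = (g/ρ₀)·Δρ/Δz = g·(Δρ/ρ₀)/Δz = 9.8 × 0.0125962 / 111 = 1.1121 × 10⁻³ s⁻².
N = √(1.1121 × 10⁻³) = 0.033348 rad s⁻¹ → T = 2π/N = 188.41 s = 3.1402 min ≈ 3.14 min.

3.14 min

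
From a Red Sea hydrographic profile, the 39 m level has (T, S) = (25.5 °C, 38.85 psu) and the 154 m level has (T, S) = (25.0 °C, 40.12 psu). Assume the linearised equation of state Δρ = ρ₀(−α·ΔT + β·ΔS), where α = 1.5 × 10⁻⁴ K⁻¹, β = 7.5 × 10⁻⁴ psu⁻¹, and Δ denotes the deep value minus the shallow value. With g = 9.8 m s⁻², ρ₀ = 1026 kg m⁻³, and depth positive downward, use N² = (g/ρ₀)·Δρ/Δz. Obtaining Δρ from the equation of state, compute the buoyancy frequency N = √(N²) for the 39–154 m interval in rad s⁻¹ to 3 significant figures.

ΔT = -0.5 K, ΔS = +1.27 psu (deep − shallow).
Δρ/ρ₀ = −αΔT + βΔS = 7.50 × 10⁻⁵ + 9.525 × 10⁻⁴ = 1.0275 × 10⁻³, so Δρ ≈ 1.054 kg m⁻³.
N² = (g/ρ₀)·Δρ/Δz = g·(Δρ/ρ₀)/Δz = 9.8 × 1.0275 × 10⁻³ / 115 = 8.7561 × 10⁻⁵ s⁻².
N = √(8.7561 × 10⁻⁵) = 9.3574 × 10⁻³ rad s⁻¹ ≈ 9.36 × 10⁻³ rad s⁻¹.

9.36 × 10⁻³ rad s⁻¹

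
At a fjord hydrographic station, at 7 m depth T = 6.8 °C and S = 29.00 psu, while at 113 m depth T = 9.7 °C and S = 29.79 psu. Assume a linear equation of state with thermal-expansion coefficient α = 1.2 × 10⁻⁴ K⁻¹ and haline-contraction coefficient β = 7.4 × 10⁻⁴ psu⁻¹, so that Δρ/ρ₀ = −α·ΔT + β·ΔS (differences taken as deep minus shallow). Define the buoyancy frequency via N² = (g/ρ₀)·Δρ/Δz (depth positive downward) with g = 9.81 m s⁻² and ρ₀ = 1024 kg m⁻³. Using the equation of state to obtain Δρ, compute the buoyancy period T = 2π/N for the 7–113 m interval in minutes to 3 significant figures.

22.4 min

ΔT = +2.9 K, ΔS = +0.79 psu (deep − shallow).
Δρ/ρ₀ = −αΔT + βΔS = -3.48 × 10⁻⁴ + 5.846 × 10⁻⁴ = 2.366 × 10⁻⁴, so Δρ ≈ 0.2423 kg m⁻³.
N² = (g/ρ₀)·Δρ/Δz = g·(Δρ/ρ₀)/Δz = 9.81 × 2.366 × 10⁻⁴ / 106 = 2.1897 × 10⁻⁵ s⁻².
N = √(2.1897 × 10⁻⁵) = 4.6794 × 10⁻³ rad s⁻¹ → T = 2π/N = 1.3427 × 10³ s = 22.378 min ≈ 22.4 min.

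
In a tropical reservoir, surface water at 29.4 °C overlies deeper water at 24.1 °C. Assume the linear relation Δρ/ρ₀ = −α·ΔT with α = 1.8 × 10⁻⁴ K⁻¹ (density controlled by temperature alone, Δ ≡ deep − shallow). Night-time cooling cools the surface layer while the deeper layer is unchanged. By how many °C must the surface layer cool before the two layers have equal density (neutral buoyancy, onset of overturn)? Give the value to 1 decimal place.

With temperature the only control, equal density requires T_surf′ = T_deep.
T_surf′ = 24.1 °C.
Cooling required: 29.4 − 24.1 = 5.3 °C.

5.3 °C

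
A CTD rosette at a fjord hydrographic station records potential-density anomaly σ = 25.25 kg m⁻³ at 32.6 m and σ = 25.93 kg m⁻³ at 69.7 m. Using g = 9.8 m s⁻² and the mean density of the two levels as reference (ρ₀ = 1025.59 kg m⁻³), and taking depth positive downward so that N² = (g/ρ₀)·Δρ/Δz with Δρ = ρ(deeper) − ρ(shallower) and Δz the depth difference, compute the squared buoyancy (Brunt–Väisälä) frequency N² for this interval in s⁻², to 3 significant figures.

1.75 × 10⁻⁴ s⁻²

Δρ = 1025.93 − 1025.25 = 0.68 kg m⁻³ over Δz = 69.7 − 32.6 = 37.1 m.
N² = (9.8/1025.59) × (0.68/37.1) = 1.7514 × 10⁻⁴ s⁻² ≈ 1.75 × 10⁻⁴ s⁻².
Since Δρ > 0 the layer is stably stratified.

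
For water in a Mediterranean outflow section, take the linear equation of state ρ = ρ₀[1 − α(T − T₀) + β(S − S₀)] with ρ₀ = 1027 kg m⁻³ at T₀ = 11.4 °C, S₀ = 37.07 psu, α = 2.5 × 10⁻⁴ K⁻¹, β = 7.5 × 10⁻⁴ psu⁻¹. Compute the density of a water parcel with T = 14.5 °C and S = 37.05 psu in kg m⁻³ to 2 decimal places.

T − T₀ = +3.1 K, S − S₀ = -0.02 psu.
Bracket = 1 − α·(+3.1) + β·(-0.02) = 1 + (-7.90 × 10⁻⁴) = 0.9992100.
ρ = 1027 × 0.9992100 = 1026.19 kg m⁻³.

1026.19 kg m⁻³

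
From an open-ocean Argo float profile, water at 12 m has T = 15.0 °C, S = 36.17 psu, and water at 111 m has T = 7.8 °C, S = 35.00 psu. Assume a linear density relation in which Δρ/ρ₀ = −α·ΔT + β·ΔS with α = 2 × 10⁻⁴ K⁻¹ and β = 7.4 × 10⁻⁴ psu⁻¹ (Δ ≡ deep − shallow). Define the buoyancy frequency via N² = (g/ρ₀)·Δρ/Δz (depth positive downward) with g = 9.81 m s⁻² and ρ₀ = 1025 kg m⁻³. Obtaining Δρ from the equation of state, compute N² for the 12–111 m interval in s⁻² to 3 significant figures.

ΔT = -7.2 K, ΔS = -1.17 psu (deep − shallow).
Δρ/ρ₀ = −αΔT + βΔS = 1.44 × 10⁻³ − 8.658 × 10⁻⁴ = 5.742 × 10⁻⁴, so Δρ ≈ 0.5886 kg m⁻³.
N² = (g/ρ₀)·Δρ/Δz = g·(Δρ/ρ₀)/Δz = 9.81 × 5.742 × 10⁻⁴ / 99 = 5.6898 × 10⁻⁵ s⁻² ≈ 5.69 × 10⁻⁵ s⁻².

5.69 × 10⁻⁵ s⁻²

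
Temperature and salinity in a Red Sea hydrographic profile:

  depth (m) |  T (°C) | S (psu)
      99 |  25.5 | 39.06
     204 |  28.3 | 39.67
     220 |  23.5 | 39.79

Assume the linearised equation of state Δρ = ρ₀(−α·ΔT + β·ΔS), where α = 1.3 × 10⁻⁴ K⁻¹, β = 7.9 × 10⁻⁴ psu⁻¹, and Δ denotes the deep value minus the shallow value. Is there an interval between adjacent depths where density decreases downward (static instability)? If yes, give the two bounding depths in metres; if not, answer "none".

none

Evaluate Δρ/ρ₀ = −αΔT + βΔS across each adjacent pair:
  99–204 m: −αΔT+βΔS = −(1.3 × 10⁻⁴)(+2.8)+(7.9 × 10⁻⁴)(+0.61) = 1.2 × 10⁻⁴ → stable
  204–220 m: −αΔT+βΔS = −(1.3 × 10⁻⁴)(-4.8)+(7.9 × 10⁻⁴)(+0.12) = 7.2 × 10⁻⁴ → stable
Every interval has Δρ > 0: the column is stably stratified throughout.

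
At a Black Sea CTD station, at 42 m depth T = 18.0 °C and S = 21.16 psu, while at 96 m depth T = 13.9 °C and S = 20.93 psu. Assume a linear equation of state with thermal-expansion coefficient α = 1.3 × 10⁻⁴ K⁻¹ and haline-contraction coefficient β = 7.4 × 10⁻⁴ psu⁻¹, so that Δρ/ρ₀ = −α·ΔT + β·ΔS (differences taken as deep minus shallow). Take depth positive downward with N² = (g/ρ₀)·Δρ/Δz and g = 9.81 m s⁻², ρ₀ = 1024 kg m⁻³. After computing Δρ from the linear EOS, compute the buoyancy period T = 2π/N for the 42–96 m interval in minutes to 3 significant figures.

12.9 min

ΔT = -4.1 K, ΔS = -0.23 psu (deep − shallow).
Δρ/ρ₀ = −αΔT + βΔS = 5.33 × 10⁻⁴ − 1.702 × 10⁻⁴ = 3.628 × 10⁻⁴, so Δρ ≈ 0.3715 kg m⁻³.
N² = (g/ρ₀)·Δρ/Δz = g·(Δρ/ρ₀)/Δz = 9.81 × 3.628 × 10⁻⁴ / 54 = 6.5909 × 10⁻⁵ s⁻².
N = √(6.5909 × 10⁻⁵) = 8.1184 × 10⁻³ rad s⁻¹ → T = 2π/N = 773.94 s = 12.899 min ≈ 12.9 min.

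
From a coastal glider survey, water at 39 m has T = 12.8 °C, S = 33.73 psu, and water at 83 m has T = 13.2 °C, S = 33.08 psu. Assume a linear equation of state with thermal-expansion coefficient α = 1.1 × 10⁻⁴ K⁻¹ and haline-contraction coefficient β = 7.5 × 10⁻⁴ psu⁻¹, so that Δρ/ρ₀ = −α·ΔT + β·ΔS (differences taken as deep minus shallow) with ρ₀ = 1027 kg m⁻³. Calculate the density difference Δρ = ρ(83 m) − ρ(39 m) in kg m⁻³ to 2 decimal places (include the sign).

ΔT = +0.4 K, ΔS = -0.65 psu (deep − shallow).
Δρ/ρ₀ = −(1.1 × 10⁻⁴)(+0.4) + (7.5 × 10⁻⁴)(-0.65) = -5.315 × 10⁻⁴.
Δρ = 1027 × (-5.315 × 10⁻⁴) = -0.55 kg m⁻³.
Negative Δρ: lighter below, statically unstable.

-0.55 kg m⁻³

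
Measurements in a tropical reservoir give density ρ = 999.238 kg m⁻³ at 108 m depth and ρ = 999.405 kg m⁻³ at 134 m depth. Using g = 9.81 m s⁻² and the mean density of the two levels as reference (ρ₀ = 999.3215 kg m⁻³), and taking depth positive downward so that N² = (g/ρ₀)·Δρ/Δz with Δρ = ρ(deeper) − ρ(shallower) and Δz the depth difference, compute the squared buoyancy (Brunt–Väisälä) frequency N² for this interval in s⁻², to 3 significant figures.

6.31 × 10⁻⁵ s⁻²

Δρ = 999.405 − 999.238 = 0.167 kg m⁻³ over Δz = 134 − 108 = 26 m.
N² = (9.81/999.3215) × (0.167/26) = 6.3053 × 10⁻⁵ s⁻² ≈ 6.31 × 10⁻⁵ s⁻².
Since Δρ > 0 the layer is stably stratified.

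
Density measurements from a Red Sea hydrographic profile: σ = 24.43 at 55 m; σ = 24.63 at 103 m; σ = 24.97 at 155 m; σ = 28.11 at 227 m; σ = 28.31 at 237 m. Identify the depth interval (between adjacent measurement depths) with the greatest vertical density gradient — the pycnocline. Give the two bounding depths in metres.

155–227 m

Compute the density gradient over each adjacent pair:
  55–103 m: Δρ/Δz = 0.20/48 = 4.2 × 10⁻³ kg m⁻⁴
  103–155 m: Δρ/Δz = 0.34/52 = 6.5 × 10⁻³ kg m⁻⁴
  155–227 m: Δρ/Δz = 3.14/72 = 0.044 kg m⁻⁴
  227–237 m: Δρ/Δz = 0.20/10 = 0.020 kg m⁻⁴
The largest gradient is in the 155–227 m interval — the pycnocline.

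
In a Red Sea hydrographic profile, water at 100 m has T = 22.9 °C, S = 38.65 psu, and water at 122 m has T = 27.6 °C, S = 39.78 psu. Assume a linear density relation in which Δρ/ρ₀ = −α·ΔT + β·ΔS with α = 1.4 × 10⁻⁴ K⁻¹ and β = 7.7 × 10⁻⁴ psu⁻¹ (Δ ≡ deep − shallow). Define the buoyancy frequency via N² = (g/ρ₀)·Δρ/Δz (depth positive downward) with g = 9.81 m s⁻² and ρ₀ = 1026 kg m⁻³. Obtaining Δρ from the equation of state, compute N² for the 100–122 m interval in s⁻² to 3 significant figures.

9.46 × 10⁻⁵ s⁻²

ΔT = +4.7 K, ΔS = +1.13 psu (deep − shallow).
Δρ/ρ₀ = −αΔT + βΔS = -6.58 × 10⁻⁴ + 8.701 × 10⁻⁴ = 2.121 × 10⁻⁴, so Δρ ≈ 0.2176 kg m⁻³.
N² = (g/ρ₀)·Δρ/Δz = g·(Δρ/ρ₀)/Δz = 9.81 × 2.121 × 10⁻⁴ / 22 = 9.4577 × 10⁻⁵ s⁻² ≈ 9.46 × 10⁻⁵ s⁻².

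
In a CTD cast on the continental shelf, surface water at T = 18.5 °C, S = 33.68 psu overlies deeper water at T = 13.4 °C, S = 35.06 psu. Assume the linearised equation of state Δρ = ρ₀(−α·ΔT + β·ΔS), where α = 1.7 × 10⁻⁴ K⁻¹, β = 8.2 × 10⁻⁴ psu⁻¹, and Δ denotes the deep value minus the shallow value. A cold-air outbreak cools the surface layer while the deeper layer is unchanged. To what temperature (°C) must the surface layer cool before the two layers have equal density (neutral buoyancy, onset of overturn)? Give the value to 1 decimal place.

Neutral buoyancy requires Δρ = 0, i.e. −α(T_deep − T_surf′) + β(S_deep − S_surf) = 0.
T_surf′ = T_deep − (β/α)·ΔS = 13.4 − (8.2 × 10⁻⁴/1.7 × 10⁻⁴)·(+1.38) = 6.744 °C.
Cooling required: 18.5 − (6.744) = 11.756 °C.

6.7 °C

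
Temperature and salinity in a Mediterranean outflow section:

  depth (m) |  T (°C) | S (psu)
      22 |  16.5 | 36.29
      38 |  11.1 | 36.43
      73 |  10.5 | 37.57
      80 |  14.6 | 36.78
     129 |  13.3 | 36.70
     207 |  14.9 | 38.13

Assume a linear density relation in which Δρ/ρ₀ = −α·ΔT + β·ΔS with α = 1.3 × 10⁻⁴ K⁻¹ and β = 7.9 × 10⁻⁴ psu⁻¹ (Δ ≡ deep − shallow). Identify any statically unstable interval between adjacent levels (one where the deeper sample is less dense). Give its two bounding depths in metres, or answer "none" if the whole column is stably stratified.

73–80 m

Evaluate Δρ/ρ₀ = −αΔT + βΔS across each adjacent pair:
  22–38 m: −αΔT+βΔS = −(1.3 × 10⁻⁴)(-5.4)+(7.9 × 10⁻⁴)(+0.14) = 8.1 × 10⁻⁴ → stable
  38–73 m: −αΔT+βΔS = −(1.3 × 10⁻⁴)(-0.6)+(7.9 × 10⁻⁴)(+1.14) = 9.8 × 10⁻⁴ → stable
  73–80 m: −αΔT+βΔS = −(1.3 × 10⁻⁴)(+4.1)+(7.9 × 10⁻⁴)(-0.79) = -1.2 × 10⁻³ → UNSTABLE
  80–129 m: −αΔT+βΔS = −(1.3 × 10⁻⁴)(-1.3)+(7.9 × 10⁻⁴)(-0.08) = 1.1 × 10⁻⁴ → stable
  129–207 m: −αΔT+βΔS = −(1.3 × 10⁻⁴)(+1.6)+(7.9 × 10⁻⁴)(+1.43) = 9.2 × 10⁻⁴ → stable
The 73–80 m interval has Δρ < 0: lighter water underlies denser water.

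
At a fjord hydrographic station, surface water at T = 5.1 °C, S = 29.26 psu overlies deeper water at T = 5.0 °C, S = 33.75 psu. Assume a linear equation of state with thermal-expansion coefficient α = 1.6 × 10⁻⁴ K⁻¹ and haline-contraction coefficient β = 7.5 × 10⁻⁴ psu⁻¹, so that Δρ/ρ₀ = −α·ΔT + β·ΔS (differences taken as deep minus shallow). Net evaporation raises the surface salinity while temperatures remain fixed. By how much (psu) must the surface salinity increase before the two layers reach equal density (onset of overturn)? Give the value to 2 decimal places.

4.51 psu

Neutral buoyancy requires −α(T_deep − T_surf) + β(S_deep − S_surf′) = 0.
S_surf′ = S_deep − (α/β)·ΔT = 33.75 − (1.6 × 10⁻⁴/7.5 × 10⁻⁴)·(-0.1) = 33.7713 psu.
Increase required: 33.7713 − 29.26 = 4.5113 psu.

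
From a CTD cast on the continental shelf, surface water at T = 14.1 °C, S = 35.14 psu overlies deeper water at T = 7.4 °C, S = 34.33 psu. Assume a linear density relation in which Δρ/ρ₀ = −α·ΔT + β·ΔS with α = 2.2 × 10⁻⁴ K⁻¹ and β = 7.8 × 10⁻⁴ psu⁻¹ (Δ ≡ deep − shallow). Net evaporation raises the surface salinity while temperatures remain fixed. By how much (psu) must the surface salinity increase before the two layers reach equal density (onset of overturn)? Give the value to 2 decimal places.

Neutral buoyancy requires −α(T_deep − T_surf) + β(S_deep − S_surf′) = 0.
S_surf′ = S_deep − (α/β)·ΔT = 34.33 − (2.2 × 10⁻⁴/7.8 × 10⁻⁴)·(-6.7) = 36.2197 psu.
Increase required: 36.2197 − 35.14 = 1.0797 psu.

1.08 psu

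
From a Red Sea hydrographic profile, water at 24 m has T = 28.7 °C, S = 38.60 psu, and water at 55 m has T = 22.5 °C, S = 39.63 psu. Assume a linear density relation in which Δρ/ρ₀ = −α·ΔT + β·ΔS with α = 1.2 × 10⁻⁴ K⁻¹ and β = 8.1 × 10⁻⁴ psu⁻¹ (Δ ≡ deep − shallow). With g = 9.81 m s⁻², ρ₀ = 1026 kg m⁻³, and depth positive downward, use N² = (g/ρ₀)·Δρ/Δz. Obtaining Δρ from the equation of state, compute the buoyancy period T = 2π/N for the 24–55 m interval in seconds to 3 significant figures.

ΔT = -6.2 K, ΔS = +1.03 psu (deep − shallow).
Δρ/ρ₀ = −αΔT + βΔS = 7.44 × 10⁻⁴ + 8.343 × 10⁻⁴ = 1.5783 × 10⁻³, so Δρ ≈ 1.619 kg m⁻³.
N² = (g/ρ₀)·Δρ/Δz = g·(Δρ/ρ₀)/Δz = 9.81 × 1.5783 × 10⁻³ / 31 = 4.9946 × 10⁻⁴ s⁻².
N = √(4.9946 × 10⁻⁴) = 0.022349 rad s⁻¹ → T = 2π/N = 281.14 s ≈ 281 s.

281 s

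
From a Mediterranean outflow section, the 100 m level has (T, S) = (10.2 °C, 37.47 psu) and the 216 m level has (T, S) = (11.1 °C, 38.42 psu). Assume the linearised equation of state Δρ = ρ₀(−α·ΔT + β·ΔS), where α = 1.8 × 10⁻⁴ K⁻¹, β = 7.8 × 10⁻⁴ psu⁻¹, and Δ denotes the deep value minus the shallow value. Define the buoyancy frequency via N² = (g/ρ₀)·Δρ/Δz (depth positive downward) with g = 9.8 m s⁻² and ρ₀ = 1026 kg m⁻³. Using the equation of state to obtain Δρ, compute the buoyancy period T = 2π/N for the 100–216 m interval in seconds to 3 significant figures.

ΔT = +0.9 K, ΔS = +0.95 psu (deep − shallow).
Δρ/ρ₀ = −αΔT + βΔS = -1.62 × 10⁻⁴ + 7.41 × 10⁻⁴ = 5.79 × 10⁻⁴, so Δρ ≈ 0.5941 kg m⁻³.
N² = (g/ρ₀)·Δρ/Δz = g·(Δρ/ρ₀)/Δz = 9.8 × 5.79 × 10⁻⁴ / 116 = 4.8916 × 10⁻⁵ s⁻².
N = √(4.8916 × 10⁻⁵) = 6.9940 × 10⁻³ rad s⁻¹ → T = 2π/N = 898.37 s ≈ 898 s.

898 s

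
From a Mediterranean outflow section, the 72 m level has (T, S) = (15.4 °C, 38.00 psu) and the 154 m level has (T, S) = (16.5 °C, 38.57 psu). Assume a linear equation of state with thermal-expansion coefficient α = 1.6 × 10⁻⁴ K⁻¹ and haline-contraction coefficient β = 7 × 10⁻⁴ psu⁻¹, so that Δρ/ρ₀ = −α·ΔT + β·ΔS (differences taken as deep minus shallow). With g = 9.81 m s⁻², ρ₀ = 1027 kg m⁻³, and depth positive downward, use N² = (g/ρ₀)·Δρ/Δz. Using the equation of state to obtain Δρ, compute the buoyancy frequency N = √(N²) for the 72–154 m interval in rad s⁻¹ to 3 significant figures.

5.17 × 10⁻³ rad s⁻¹

ΔT = +1.1 K, ΔS = +0.57 psu (deep − shallow).
Δρ/ρ₀ = −αΔT + βΔS = -1.76 × 10⁻⁴ + 3.99 × 10⁻⁴ = 2.23 × 10⁻⁴, so Δρ ≈ 0.2290 kg m⁻³.
N² = (g/ρ₀)·Δρ/Δz = g·(Δρ/ρ₀)/Δz = 9.81 × 2.23 × 10⁻⁴ / 82 = 2.6678 × 10⁻⁵ s⁻².
N = √(2.6678 × 10⁻⁵) = 5.1651 × 10⁻³ rad s⁻¹ ≈ 5.17 × 10⁻³ rad s⁻¹.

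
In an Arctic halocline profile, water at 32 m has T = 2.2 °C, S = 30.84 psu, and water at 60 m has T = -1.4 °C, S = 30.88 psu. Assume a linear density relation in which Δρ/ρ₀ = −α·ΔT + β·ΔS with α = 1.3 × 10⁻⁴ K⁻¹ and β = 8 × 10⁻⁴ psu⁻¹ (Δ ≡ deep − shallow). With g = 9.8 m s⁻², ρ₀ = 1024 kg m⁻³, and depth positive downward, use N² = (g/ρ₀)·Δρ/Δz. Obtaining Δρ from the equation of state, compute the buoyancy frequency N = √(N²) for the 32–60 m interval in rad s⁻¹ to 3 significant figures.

0.0132 rad s⁻¹

ΔT = -3.6 K, ΔS = +0.04 psu (deep − shallow).
Δρ/ρ₀ = −αΔT + βΔS = 4.68 × 10⁻⁴ + 3.20 × 10⁻⁵ = 5.00 × 10⁻⁴, so Δρ ≈ 0.5120 kg m⁻³.
N² = (g/ρ₀)·Δρ/Δz = g·(Δρ/ρ₀)/Δz = 9.8 × 5.00 × 10⁻⁴ / 28 = 1.7500 × 10⁻⁴ s⁻².
N = √(1.7500 × 10⁻⁴) = 0.013229 rad s⁻¹ ≈ 0.0132 rad s⁻¹.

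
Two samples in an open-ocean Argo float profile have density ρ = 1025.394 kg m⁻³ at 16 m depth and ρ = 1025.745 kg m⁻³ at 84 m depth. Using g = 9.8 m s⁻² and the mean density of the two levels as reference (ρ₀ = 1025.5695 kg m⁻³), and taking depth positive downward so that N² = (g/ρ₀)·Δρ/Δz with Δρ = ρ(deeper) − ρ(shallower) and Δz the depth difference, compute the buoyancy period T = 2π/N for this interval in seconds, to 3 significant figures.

895 s

Δρ = 1025.745 − 1025.394 = 0.351 kg m⁻³ over Δz = 84 − 16 = 68 m.
N² = (9.8/1025.5695) × (0.351/68) = 4.9324 × 10⁻⁵ s⁻².
N = √(4.9324 × 10⁻⁵) = 7.0231 × 10⁻³ rad s⁻¹, so T = 2π/N = 894.65 s ≈ 895 s.
Since Δρ > 0 the layer is stably stratified.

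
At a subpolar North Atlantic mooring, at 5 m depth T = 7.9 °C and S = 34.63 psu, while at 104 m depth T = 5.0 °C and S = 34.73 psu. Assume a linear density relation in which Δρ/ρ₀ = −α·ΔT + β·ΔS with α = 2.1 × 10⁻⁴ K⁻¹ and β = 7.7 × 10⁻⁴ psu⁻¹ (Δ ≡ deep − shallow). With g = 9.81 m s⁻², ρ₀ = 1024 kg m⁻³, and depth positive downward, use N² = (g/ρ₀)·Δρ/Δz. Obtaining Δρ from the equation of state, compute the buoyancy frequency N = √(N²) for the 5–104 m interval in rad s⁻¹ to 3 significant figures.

8.24 × 10⁻³ rad s⁻¹

ΔT = -2.9 K, ΔS = +0.10 psu (deep − shallow).
Δρ/ρ₀ = −αΔT + βΔS = 6.09 × 10⁻⁴ + 7.70 × 10⁻⁵ = 6.86 × 10⁻⁴, so Δρ ≈ 0.7025 kg m⁻³.
N² = (g/ρ₀)·Δρ/Δz = g·(Δρ/ρ₀)/Δz = 9.81 × 6.86 × 10⁻⁴ / 99 = 6.7976 × 10⁻⁵ s⁻².
N = √(6.7976 × 10⁻⁵) = 8.2448 × 10⁻³ rad s⁻¹ ≈ 8.24 × 10⁻³ rad s⁻¹.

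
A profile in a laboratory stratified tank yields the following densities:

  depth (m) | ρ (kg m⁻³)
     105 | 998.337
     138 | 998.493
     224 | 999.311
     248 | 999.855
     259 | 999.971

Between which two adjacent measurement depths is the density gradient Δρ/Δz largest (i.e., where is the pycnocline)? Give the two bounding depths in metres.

224–248 m

Compute the density gradient over each adjacent pair:
  105–138 m: Δρ/Δz = 0.156/33 = 4.7 × 10⁻³ kg m⁻⁴
  138–224 m: Δρ/Δz = 0.818/86 = 9.5 × 10⁻³ kg m⁻⁴
  224–248 m: Δρ/Δz = 0.544/24 = 0.023 kg m⁻⁴
  248–259 m: Δρ/Δz = 0.116/11 = 0.011 kg m⁻⁴
The largest gradient is in the 224–248 m interval — the pycnocline.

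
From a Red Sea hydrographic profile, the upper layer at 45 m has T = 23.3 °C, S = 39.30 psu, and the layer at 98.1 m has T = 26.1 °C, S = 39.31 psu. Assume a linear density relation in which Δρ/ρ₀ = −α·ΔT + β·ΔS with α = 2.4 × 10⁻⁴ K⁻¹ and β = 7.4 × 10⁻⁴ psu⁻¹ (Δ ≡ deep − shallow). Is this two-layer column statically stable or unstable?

unstable

ΔT = 26.1 − 23.3 = +2.8 K and ΔS = 39.31 − 39.30 = +0.01 psu (deep − shallow).
−αΔT = -6.72 × 10⁻⁴; βΔS = 7.40 × 10⁻⁶; sum Δρ/ρ₀ = -6.646 × 10⁻⁴.
Δρ/ρ₀ < 0, so Δρ < 0: deeper water is lighter → statically unstable; the column would overturn.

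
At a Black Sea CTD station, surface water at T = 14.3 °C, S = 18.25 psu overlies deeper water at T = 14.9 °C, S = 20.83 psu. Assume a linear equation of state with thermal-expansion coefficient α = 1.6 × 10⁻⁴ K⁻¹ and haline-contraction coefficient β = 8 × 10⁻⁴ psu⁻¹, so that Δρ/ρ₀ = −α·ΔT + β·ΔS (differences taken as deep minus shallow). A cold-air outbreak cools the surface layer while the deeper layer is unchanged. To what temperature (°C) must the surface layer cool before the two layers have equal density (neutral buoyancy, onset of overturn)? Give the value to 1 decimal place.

Neutral buoyancy requires Δρ = 0, i.e. −α(T_deep − T_surf′) + β(S_deep − S_surf) = 0.
T_surf′ = T_deep − (β/α)·ΔS = 14.9 − (8 × 10⁻⁴/1.6 × 10⁻⁴)·(+2.58) = 2.000 °C.
Cooling required: 14.3 − (2.000) = 12.300 °C.

2.0 °C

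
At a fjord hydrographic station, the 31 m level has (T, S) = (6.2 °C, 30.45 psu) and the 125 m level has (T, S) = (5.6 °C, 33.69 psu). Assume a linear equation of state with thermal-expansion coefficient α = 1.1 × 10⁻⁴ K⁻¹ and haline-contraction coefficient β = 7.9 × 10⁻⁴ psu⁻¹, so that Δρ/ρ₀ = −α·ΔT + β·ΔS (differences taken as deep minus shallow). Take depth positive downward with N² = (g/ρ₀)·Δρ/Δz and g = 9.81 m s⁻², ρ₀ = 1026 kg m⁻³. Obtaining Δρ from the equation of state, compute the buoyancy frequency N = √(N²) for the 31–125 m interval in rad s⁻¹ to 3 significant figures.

ΔT = -0.6 K, ΔS = +3.24 psu (deep − shallow).
Δρ/ρ₀ = −αΔT + βΔS = 6.60 × 10⁻⁵ + 2.5596 × 10⁻³ = 2.6256 × 10⁻³, so Δρ ≈ 2.694 kg m⁻³.
N² = (g/ρ₀)·Δρ/Δz = g·(Δρ/ρ₀)/Δz = 9.81 × 2.6256 × 10⁻³ / 94 = 2.7401 × 10⁻⁴ s⁻².
N = √(2.7401 × 10⁻⁴) = 0.016553 rad s⁻¹ ≈ 0.0166 rad s⁻¹.

0.0166 rad s⁻¹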